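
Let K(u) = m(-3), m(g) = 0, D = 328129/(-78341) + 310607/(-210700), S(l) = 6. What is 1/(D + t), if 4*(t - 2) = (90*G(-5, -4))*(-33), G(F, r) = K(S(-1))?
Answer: -16506448700/60457145887 ≈ -0.27303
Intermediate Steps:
D = -93470043287/16506448700 (D = 328129*(-1/78341) + 310607*(-1/210700) = -328129/78341 - 310607/210700 = -93470043287/16506448700 ≈ -5.6626)
K(u) = 0
G(F, r) = 0
t = 2 (t = 2 + ((90*0)*(-33))/4 = 2 + (0*(-33))/4 = 2 + (¼)*0 = 2 + 0 = 2)
1/(D + t) = 1/(-93470043287/16506448700 + 2) = 1/(-60457145887/16506448700) = -16506448700/60457145887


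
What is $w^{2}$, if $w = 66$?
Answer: $4356$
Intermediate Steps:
$w^{2} = 66^{2} = 4356$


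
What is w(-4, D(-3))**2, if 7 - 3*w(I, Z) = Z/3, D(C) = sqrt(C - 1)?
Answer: 437/81 - 28*I/27 ≈ 5.3951 - 1.037*I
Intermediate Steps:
D(C) = sqrt(-1 + C)
w(I, Z) = 7/3 - Z/9 (w(I, Z) = 7/3 - Z/(3*3) = 7/3 - Z/9)
w(-4, D(-3))**2 = (7/3 - sqrt(-1 - 3)/9)**2 = (7/3 - 2*I/9)**2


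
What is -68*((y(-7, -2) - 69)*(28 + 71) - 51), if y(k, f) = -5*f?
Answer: 400656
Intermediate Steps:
-68*((y(-7, -2) - 69)*(28 + 71) - 51) = -68*((-5*(-2) - 69)*(28 + 71) - 51) = -68*((10 - 69)*99 - 51) = -68*(-59*99 - 51) = -68*(-5841 - 51) = -68*(-5892) = 400656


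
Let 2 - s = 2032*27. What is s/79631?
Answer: -54862/79631 ≈ -0.68895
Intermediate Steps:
s = -54862 (s = 2 - 2032*27 = 2 - 1*54864 = 2 - 54864 = -54862)
s/79631 = -54862/79631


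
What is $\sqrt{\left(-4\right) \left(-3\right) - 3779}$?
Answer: $i \sqrt{3767} \approx 61.376 i$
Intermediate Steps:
$\sqrt{\left(-4\right) \left(-3\right) - 3779} = \sqrt{12 - 3779} = \sqrt{-3767} = i \sqrt{3767}$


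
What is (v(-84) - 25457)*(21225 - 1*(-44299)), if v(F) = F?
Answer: -1673548484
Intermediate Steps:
(v(-84) - 25457)*(21225 - 1*(-44299)) = (-84 - 25457)*(21225 - 1*(-44299)) = -25541*(21225 + 44299) = -25541*65524 = -1673548484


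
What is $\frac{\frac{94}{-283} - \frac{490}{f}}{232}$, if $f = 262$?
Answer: $- \frac{81649}{8600936} \approx -0.009493$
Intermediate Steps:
$\frac{\frac{94}{-283} - \frac{490}{f}}{232} = \frac{\frac{94}{-283} - \frac{490}{262}}{232} = \left(94 \left(- \frac{1}{283}\right) - \frac{245}{131}\right) \frac{1}{232} = \left(- \frac{94}{283} - \frac{245}{131}\right) \frac{1}{232} = \left(- \frac{81649}{37073}\right) \frac{1}{232} = - \frac{81649}{8600936}$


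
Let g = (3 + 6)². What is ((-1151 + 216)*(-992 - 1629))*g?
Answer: 198501435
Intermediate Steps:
g = 81 (g = 9² = 81)
((-1151 + 216)*(-992 - 1629))*g = ((-1151 + 216)*(-992 - 1629))*81 = -935*(-2621)*81 = 2450635*81 = 198501435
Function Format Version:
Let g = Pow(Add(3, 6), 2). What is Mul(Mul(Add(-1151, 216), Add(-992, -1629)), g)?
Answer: 198501435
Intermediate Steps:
g = 81 (g = Pow(9, 2) = 81)
Mul(Mul(Add(-1151, 216), Add(-992, -1629)), g) = Mul(Mul(Add(-1151, 216), Add(-992, -1629)), 81) = Mul(Mul(-935, -2621), 81) = Mul(2450635, 81) = 198501435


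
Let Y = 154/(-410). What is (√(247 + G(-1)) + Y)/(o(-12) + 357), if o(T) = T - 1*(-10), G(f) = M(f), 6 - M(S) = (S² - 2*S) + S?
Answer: -77/72775 + √251/355 ≈ 0.043570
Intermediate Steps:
M(S) = 6 + S - S² (M(S) = 6 - ((S² - 2*S) + S) = 6 - (S² - S) = 6 + (S - S²) = 6 + S - S²)
G(f) = 6 + f - f²
o(T) = 10 + T (o(T) = T + 10 = 10 + T)
Y = -77/205 (Y = 154*(-1/410) = -77/205 ≈ -0.37561)
(√(247 + G(-1)) + Y)/(o(-12) + 357) = (√(247 + (6 - 1 - 1*(-1)²)) - 77/205)/((10 - 12) + 357) = (√(247 + (6 - 1 - 1*1)) - 77/205)/(-2 + 357) = (√(247 + (6 - 1 - 1)) - 77/205)/355 = (√(247 + 4) - 77/205)*(1/355) = (√251 - 77/205)*(1/355) = (-77/205 + √251)*(1/355) = -77/72775 + √251/355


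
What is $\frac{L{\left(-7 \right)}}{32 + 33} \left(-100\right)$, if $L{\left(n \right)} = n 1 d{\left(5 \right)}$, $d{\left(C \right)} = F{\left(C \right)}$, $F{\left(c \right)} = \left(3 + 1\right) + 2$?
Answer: $\frac{840}{13} \approx 64.615$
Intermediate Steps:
$F{\left(c \right)} = 6$ ($F{\left(c \right)} = 4 + 2 = 6$)
$d{\left(C \right)} = 6$
$L{\left(n \right)} = 6 n$ ($L{\left(n \right)} = n 1 \cdot 6 = n 6 = 6 n$)
$\frac{L{\left(-7 \right)}}{32 + 33} \left(-100\right) = \frac{6 \left(-7\right)}{32 + 33} \left(-100\right) = \frac{1}{65} \left(-42\right) \left(-100\right) = \left(- \frac{42}{65}\right) \left(-100\right) = \frac{840}{13}$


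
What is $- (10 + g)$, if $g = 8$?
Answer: $-18$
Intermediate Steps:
$- (10 + g) = - (10 + 8) = \left(-1\right) 18 = -18$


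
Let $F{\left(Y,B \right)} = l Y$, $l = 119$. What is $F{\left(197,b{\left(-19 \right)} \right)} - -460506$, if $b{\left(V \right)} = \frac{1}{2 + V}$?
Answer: $483949$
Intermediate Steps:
$F{\left(Y,B \right)} = 119 Y$
$F{\left(197,b{\left(-19 \right)} \right)} - -460506 = 119 \cdot 197 - -460506 = 23443 + 460506 = 483949$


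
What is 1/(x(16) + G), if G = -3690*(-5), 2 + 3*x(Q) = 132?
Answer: 3/55480 ≈ 5.4074e-5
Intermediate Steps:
x(Q) = 130/3 (x(Q) = -⅔ + (⅓)*132 = -⅔ + 44 = 130/3)
G = 18450
1/(x(16) + G) = 1/(130/3 + 18450) = 1/(55480/3) = 3/55480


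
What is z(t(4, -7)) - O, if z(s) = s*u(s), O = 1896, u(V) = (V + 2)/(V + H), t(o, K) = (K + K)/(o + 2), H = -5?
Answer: -125143/66 ≈ -1896.1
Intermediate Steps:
t(o, K) = 2*K/(2 + o) (t(o, K) = (2*K)/(2 + o) = 2*K/(2 + o))
u(V) = (2 + V)/(-5 + V) (u(V) = (V + 2)/(V - 5) = (2 + V)/(-5 + V))
z(s) = s*(2 + s)/(-5 + s) (z(s) = s*((2 + s)/(-5 + s)) = s*(2 + s)/(-5 + s))
z(t(4, -7)) - O = (2*(-7)/(2 + 4))*(2 + 2*(-7)/(2 + 4))/(-5 + 2*(-7)/(2 + 4)) - 1*1896 = (2*(-7)/6)*(2 + 2*(-7)/6)/(-5 + 2*(-7)/6) - 1896 = (2*(-7)*(1/6))*(2 + 2*(-7)*(1/6))/(-5 + 2*(-7)*(1/6)) - 1896 = -7*(2 - 7/3)/(3*(-5 - 7/3)) - 1896 = -7/3*(-1/3)/(-22/3) - 1896 = -7/3*(-3/22)*(-1/3) - 1896 = -7/66 - 1896 = -125143/66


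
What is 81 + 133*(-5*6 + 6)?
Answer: -3111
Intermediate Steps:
81 + 133*(-5*6 + 6) = 81 + 133*(-30 + 6) = 81 + 133*(-24) = 81 - 3192 = -3111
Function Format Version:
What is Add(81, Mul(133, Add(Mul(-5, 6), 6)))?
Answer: -3111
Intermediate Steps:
Add(81, Mul(133, Add(Mul(-5, 6), 6))) = Add(81, Mul(133, Add(-30, 6))) = Add(81, Mul(133, -24)) = Add(81, -3192) = -3111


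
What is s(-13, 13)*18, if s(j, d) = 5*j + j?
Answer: -1404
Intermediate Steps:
s(j, d) = 6*j
s(-13, 13)*18 = (6*(-13))*18 = -78*18 = -1404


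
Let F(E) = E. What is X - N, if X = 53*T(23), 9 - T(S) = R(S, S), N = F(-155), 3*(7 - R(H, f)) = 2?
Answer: 889/3 ≈ 296.33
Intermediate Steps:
R(H, f) = 19/3 (R(H, f) = 7 - 1/3*2 = 7 - 2/3 = 19/3)
N = -155
T(S) = 8/3 (T(S) = 9 - 1*19/3 = 9 - 19/3 = 8/3)
X = 424/3 (X = 53*(8/3) = 424/3 ≈ 141.33)
X - N = 424/3 - 1*(-155) = 424/3 + 155 = 889/3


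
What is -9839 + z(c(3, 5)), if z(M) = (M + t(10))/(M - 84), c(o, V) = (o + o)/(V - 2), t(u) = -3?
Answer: -806797/82 ≈ -9839.0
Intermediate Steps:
c(o, V) = 2*o/(-2 + V) (c(o, V) = (2*o)/(-2 + V) = 2*o/(-2 + V))
z(M) = (-3 + M)/(-84 + M) (z(M) = (M - 3)/(M - 84) = (-3 + M)/(-84 + M))
-9839 + z(c(3, 5)) = -9839 + (-3 + 2*3/(-2 + 5))/(-84 + 2*3/(-2 + 5)) = -9839 + (-3 + 2*3/3)/(-84 + 2*3/3) = -9839 + (-3 + 2*3*(⅓))/(-84 + 2*3*(⅓)) = -9839 + (-3 + 2)/(-84 + 2) = -9839 - 1/(-82) = -9839 - 1/82*(-1) = -9839 + 1/82 = -806797/82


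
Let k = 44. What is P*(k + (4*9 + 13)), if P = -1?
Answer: -93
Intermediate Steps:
P*(k + (4*9 + 13)) = -(44 + (4*9 + 13)) = -(44 + (36 + 13)) = -(44 + 49) = -1*93 = -93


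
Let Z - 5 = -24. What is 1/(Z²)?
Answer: 1/361 ≈ 0.0027701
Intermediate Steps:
Z = -19 (Z = 5 - 24 = -19)
1/(Z²) = 1/((-19)²) = 1/361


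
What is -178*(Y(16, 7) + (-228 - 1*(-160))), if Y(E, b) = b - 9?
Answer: 12460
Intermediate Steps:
Y(E, b) = -9 + b
-178*(Y(16, 7) + (-228 - 1*(-160))) = -178*((-9 + 7) + (-228 - 1*(-160))) = -178*(-2 + (-228 + 160)) = -178*(-2 - 68) = -178*(-70) = 12460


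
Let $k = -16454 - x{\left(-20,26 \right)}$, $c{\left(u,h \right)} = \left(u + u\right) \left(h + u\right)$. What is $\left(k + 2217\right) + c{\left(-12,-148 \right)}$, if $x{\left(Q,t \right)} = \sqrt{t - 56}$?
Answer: $-10397 - i \sqrt{30} \approx -10397.0 - 5.4772 i$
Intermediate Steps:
$c{\left(u,h \right)} = 2 u \left(h + u\right)$
$x{\left(Q,t \right)} = \sqrt{-56 + t}$
$k = -16454 - i \sqrt{30}$ ($k = -16454 - \sqrt{-56 + 26} = -16454 - \sqrt{-30} = -16454 - i \sqrt{30} \approx -16454.0 - 5.4772 i$)
$\left(k + 2217\right) + c{\left(-12,-148 \right)} = \left(\left(-16454 - i \sqrt{30}\right) + 2217\right) + 2 \left(-12\right) \left(-148 - 12\right) = \left(-14237 - i \sqrt{30}\right) + 2 \left(-12\right) \left(-160\right) = \left(-14237 - i \sqrt{30}\right) + 3840 = -10397 - i \sqrt{30}$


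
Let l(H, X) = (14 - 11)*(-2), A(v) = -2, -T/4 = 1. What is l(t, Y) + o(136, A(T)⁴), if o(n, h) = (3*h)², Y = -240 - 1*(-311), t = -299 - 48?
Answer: 2298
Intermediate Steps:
T = -4 (T = -4*1 = -4)
t = -347
Y = 71 (Y = -240 + 311 = 71)
l(H, X) = -6 (l(H, X) = 3*(-2) = -6)
o(n, h) = 9*h²
l(t, Y) + o(136, A(T)⁴) = -6 + 9*((-2)⁴)² = -6 + 9*16² = -6 + 9*256 = -6 + 2304 = 2298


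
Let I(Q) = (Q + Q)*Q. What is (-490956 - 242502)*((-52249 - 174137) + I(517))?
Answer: -226045887936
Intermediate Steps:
I(Q) = 2*Q² (I(Q) = (2*Q)*Q = 2*Q²)
(-490956 - 242502)*((-52249 - 174137) + I(517)) = (-490956 - 242502)*((-52249 - 174137) + 2*517²) = -733458*(-226386 + 2*267289) = -733458*(-226386 + 534578) = -733458*308192 = -226045887936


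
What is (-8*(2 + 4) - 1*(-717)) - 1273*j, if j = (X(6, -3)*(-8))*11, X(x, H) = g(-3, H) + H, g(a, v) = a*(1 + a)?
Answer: 336741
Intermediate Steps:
X(x, H) = 6 + H (X(x, H) = -3*(1 - 3) + H = -3*(-2) + H = 6 + H)
j = -264 (j = ((6 - 3)*(-8))*11 = (3*(-8))*11 = -24*11 = -264)
(-8*(2 + 4) - 1*(-717)) - 1273*j = (-8*(2 + 4) - 1*(-717)) - 1273*(-264) = (-8*6 + 717) + 336072 = (-48 + 717) + 336072 = 669 + 336072 = 336741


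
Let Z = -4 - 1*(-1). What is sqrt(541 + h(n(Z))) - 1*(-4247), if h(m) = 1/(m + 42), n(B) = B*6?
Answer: 4247 + 7*sqrt(1590)/12 ≈ 4270.3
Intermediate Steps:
Z = -3 (Z = -4 + 1 = -3)
n(B) = 6*B
h(m) = 1/(42 + m)
sqrt(541 + h(n(Z))) - 1*(-4247) = sqrt(541 + 1/(42 + 6*(-3))) - 1*(-4247) = sqrt(541 + 1/(42 - 18)) + 4247 = sqrt(541 + 1/24) + 4247 = sqrt(12985/24) + 4247 = 7*sqrt(1590)/12 + 4247 = 4247 + 7*sqrt(1590)/12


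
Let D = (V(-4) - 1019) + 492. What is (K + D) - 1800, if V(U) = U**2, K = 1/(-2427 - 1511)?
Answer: -9100719/3938 ≈ -2311.0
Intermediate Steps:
K = -1/3938 (K = 1/(-3938) = -1/3938 ≈ -0.00025394)
D = -511 (D = ((-4)**2 - 1019) + 492 = (16 - 1019) + 492 = -1003 + 492 = -511)
(K + D) - 1800 = (-1/3938 - 511) - 1800 = -2012319/3938 - 1800 = -9100719/3938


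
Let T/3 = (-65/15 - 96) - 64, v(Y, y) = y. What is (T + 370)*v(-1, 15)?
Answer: -1845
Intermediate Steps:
T = -493 (T = 3*((-65/15 - 96) - 64) = 3*((-65*1/15 - 96) - 64) = 3*((-13/3 - 96) - 64) = 3*(-301/3 - 64) = 3*(-493/3) = -493)
(T + 370)*v(-1, 15) = (-493 + 370)*15 = -123*15 = -1845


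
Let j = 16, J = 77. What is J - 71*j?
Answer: -1059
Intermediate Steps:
J - 71*j = 77 - 71*16 = 77 - 1136 = -1059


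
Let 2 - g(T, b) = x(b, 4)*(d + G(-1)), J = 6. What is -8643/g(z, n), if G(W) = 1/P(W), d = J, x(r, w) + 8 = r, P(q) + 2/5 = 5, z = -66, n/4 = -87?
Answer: -198789/50954 ≈ -3.9013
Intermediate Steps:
n = -348 (n = 4*(-87) = -348)
P(q) = 23/5 (P(q) = -2/5 + 5 = 23/5)
x(r, w) = -8 + r
d = 6
G(W) = 5/23 (G(W) = 1/(23/5) = 5/23)
g(T, b) = 1190/23 - 143*b/23 (g(T, b) = 2 - (-8 + b)*(6 + 5/23) = 2 - (-8 + b)*143/23 = 2 - (-1144/23 + 143*b/23) = 2 + (1144/23 - 143*b/23) = 1190/23 - 143*b/23)
-8643/g(z, n) = -8643/(1190/23 - 143/23*(-348)) = -8643/(1190/23 + 49764/23) = -8643/50954/23 = -8643*23/50954 = -198789/50954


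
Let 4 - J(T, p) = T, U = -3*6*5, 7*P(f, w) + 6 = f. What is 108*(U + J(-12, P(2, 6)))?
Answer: -7992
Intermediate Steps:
P(f, w) = -6/7 + f/7
U = -90 (U = -18*5 = -90)
J(T, p) = 4 - T
108*(U + J(-12, P(2, 6))) = 108*(-90 + (4 - 1*(-12))) = 108*(-90 + (4 + 12)) = 108*(-90 + 16) = 108*(-74) = -7992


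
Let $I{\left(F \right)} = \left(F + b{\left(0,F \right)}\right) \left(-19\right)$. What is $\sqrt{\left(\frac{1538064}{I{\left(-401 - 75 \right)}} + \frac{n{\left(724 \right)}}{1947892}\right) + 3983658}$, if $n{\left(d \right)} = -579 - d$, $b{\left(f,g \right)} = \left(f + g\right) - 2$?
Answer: $\frac{3 \sqrt{425772380419717160323013}}{980763622} \approx 1995.9$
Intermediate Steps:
$b{\left(f,g \right)} = -2 + f + g$
$I{\left(F \right)} = 38 - 38 F$ ($I{\left(F \right)} = \left(F + \left(-2 + 0 + F\right)\right) \left(-19\right) = \left(F + \left(-2 + F\right)\right) \left(-19\right) = \left(-2 + 2 F\right) \left(-19\right) = 38 - 38 F$)
$\sqrt{\left(\frac{1538064}{I{\left(-401 - 75 \right)}} + \frac{n{\left(724 \right)}}{1947892}\right) + 3983658} = \sqrt{\left(\frac{1538064}{38 - 38 \left(-401 - 75\right)} + \frac{-579 - 724}{1947892}\right) + 3983658} = \sqrt{\left(\frac{1538064}{38 - 38 \left(-401 - 75\right)} + \left(-579 - 724\right) \frac{1}{1947892}\right) + 3983658} = \sqrt{\left(\frac{1538064}{38 - -18088} - \frac{1303}{1947892}\right) + 3983658} = \sqrt{\left(\frac{1538064}{38 + 18088} - \frac{1303}{1947892}\right) + 3983658} = \sqrt{\left(\frac{1538064}{18126} - \frac{1303}{1947892}\right) + 3983658} = \sqrt{\left(1538064 \cdot \frac{1}{18126} - \frac{1303}{1947892}\right) + 3983658} = \sqrt{\left(\frac{85448}{1007} - \frac{1303}{1947892}\right) + 3983658} = \sqrt{\frac{166442163495}{1961527244} + 3983658} = \sqrt{\frac{7814220139942047}{1961527244}} = \frac{3 \sqrt{425772380419717160323013}}{980763622}$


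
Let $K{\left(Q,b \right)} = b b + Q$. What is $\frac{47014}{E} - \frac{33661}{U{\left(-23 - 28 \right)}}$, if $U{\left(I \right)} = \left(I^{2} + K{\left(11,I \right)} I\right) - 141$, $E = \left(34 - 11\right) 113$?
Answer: $\frac{6234659467}{339824448} \approx 18.347$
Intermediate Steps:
$E = 2599$ ($E = 23 \cdot 113 = 2599$)
$K{\left(Q,b \right)} = Q + b^{2}$ ($K{\left(Q,b \right)} = b^{2} + Q = Q + b^{2}$)
$U{\left(I \right)} = -141 + I^{2} + I \left(11 + I^{2}\right)$ ($U{\left(I \right)} = \left(I^{2} + \left(11 + I^{2}\right) I\right) - 141 = \left(I^{2} + I \left(11 + I^{2}\right)\right) - 141 = -141 + I^{2} + I \left(11 + I^{2}\right)$)
$\frac{47014}{E} - \frac{33661}{U{\left(-23 - 28 \right)}} = \frac{47014}{2599} - \frac{33661}{-141 + \left(-23 - 28\right)^{2} + \left(-23 - 28\right) \left(11 + \left(-23 - 28\right)^{2}\right)} = 47014 \cdot \frac{1}{2599} - \frac{33661}{-141 + \left(-51\right)^{2} - 51 \left(11 + \left(-51\right)^{2}\right)} = \frac{47014}{2599} - \frac{33661}{-141 + 2601 - 51 \left(11 + 2601\right)} = \frac{47014}{2599} - \frac{33661}{-141 + 2601 - 133212} = \frac{47014}{2599} - \frac{33661}{-130752} = \frac{47014}{2599} - - \frac{33661}{130752} = \frac{47014}{2599} + \frac{33661}{130752} = \frac{6234659467}{339824448}$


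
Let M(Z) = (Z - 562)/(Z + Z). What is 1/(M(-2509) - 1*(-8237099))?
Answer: 5018/41333765853 ≈ 1.2140e-7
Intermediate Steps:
M(Z) = (-562 + Z)/(2*Z) (M(Z) = (-562 + Z)/((2*Z)) = (-562 + Z)*(1/(2*Z)) = (-562 + Z)/(2*Z))
1/(M(-2509) - 1*(-8237099)) = 1/((½)*(-562 - 2509)/(-2509) - 1*(-8237099)) = 1/((½)*(-1/2509)*(-3071) + 8237099) = 1/(3071/5018 + 8237099) = 1/(41333765853/5018) = 5018/41333765853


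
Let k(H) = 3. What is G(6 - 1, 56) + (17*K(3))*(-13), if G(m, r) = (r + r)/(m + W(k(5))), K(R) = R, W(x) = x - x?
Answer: -3203/5 ≈ -640.60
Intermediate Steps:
W(x) = 0
G(m, r) = 2*r/m (G(m, r) = (r + r)/(m + 0) = (2*r)/m = 2*r/m)
G(6 - 1, 56) + (17*K(3))*(-13) = 2*56/(6 - 1) + (17*3)*(-13) = 2*56/5 + 51*(-13) = 2*56*(⅕) - 663 = 112/5 - 663 = -3203/5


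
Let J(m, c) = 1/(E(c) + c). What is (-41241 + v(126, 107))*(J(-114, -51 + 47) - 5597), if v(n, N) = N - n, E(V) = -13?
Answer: 3925889000/17 ≈ 2.3093e+8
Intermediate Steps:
J(m, c) = 1/(-13 + c)
(-41241 + v(126, 107))*(J(-114, -51 + 47) - 5597) = (-41241 + (107 - 1*126))*(1/(-13 + (-51 + 47)) - 5597) = (-41241 + (107 - 126))*(1/(-13 - 4) - 5597) = (-41241 - 19)*(1/(-17) - 5597) = -41260*(-1/17 - 5597) = -41260*(-95150/17) = 3925889000/17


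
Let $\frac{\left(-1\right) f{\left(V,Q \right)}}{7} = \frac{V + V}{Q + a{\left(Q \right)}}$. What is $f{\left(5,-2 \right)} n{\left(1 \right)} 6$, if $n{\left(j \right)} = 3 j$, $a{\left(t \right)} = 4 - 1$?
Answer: $-1260$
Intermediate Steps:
$a{\left(t \right)} = 3$ ($a{\left(t \right)} = 4 - 1 = 3$)
$f{\left(V,Q \right)} = - \frac{14 V}{3 + Q}$ ($f{\left(V,Q \right)} = - 7 \frac{V + V}{Q + 3} = - 7 \frac{2 V}{3 + Q} = - \frac{14 V}{3 + Q}$)
$f{\left(5,-2 \right)} n{\left(1 \right)} 6 = \left(-14\right) 5 \frac{1}{3 - 2} \cdot 3 \cdot 1 \cdot 6 = \left(-14\right) 5 \cdot 1^{-1} \cdot 3 \cdot 6 = \left(-14\right) 5 \cdot 1 \cdot 3 \cdot 6 = \left(-70\right) 3 \cdot 6 = \left(-210\right) 6 = -1260$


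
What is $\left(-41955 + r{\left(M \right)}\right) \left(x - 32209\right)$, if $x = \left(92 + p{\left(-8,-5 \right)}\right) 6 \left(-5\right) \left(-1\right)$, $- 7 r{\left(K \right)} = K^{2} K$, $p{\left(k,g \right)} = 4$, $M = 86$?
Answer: $\frac{27268373789}{7} \approx 3.8955 \cdot 10^{9}$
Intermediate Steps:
$r{\left(K \right)} = - \frac{K^{3}}{7}$ ($r{\left(K \right)} = - \frac{K^{2} K}{7} = - \frac{K^{3}}{7}$)
$x = 2880$ ($x = \left(92 + 4\right) 6 \left(-5\right) \left(-1\right) = 96 \left(\left(-30\right) \left(-1\right)\right) = 96 \cdot 30 = 2880$)
$\left(-41955 + r{\left(M \right)}\right) \left(x - 32209\right) = \left(-41955 - \frac{86^{3}}{7}\right) \left(2880 - 32209\right) = \left(-41955 - \frac{636056}{7}\right) \left(-29329\right) = \left(- \frac{929741}{7}\right) \left(-29329\right) = \frac{27268373789}{7}$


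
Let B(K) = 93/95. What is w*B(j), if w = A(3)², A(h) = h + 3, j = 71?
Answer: 3348/95 ≈ 35.242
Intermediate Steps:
A(h) = 3 + h
B(K) = 93/95 (B(K) = 93*(1/95) = 93/95)
w = 36 (w = (3 + 3)² = 6² = 36)
w*B(j) = 36*(93/95) = 3348/95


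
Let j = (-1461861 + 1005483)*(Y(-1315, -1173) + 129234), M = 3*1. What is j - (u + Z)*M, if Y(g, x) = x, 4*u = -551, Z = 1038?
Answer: -233776903035/4 ≈ -5.8444e+10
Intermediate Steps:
u = -551/4 (u = (¼)*(-551) = -551/4 ≈ -137.75)
M = 3
j = -58444223058 (j = (-1461861 + 1005483)*(-1173 + 129234) = -456378*128061 = -58444223058)
j - (u + Z)*M = -58444223058 - (-551/4 + 1038)*3 = -58444223058 - 3601*3/4 = -58444223058 - 1*10803/4 = -58444223058 - 10803/4 = -233776903035/4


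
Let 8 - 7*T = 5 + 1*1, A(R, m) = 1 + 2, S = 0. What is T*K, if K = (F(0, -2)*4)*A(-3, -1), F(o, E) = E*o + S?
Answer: 0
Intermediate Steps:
A(R, m) = 3
F(o, E) = E*o (F(o, E) = E*o + 0 = E*o)
T = 2/7 (T = 8/7 - (5 + 1*1)/7 = 8/7 - (5 + 1)/7 = 8/7 - ⅐*6 = 8/7 - 6/7 = 2/7 ≈ 0.28571)
K = 0 (K = (-2*0*4)*3 = (0*4)*3 = 0*3 = 0)
T*K = (2/7)*0 = 0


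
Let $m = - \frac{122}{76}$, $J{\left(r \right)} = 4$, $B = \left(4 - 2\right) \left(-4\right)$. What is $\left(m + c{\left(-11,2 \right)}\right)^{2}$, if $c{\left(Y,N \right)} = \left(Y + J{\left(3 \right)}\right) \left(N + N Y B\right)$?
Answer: $\frac{2247613281}{1444} \approx 1.5565 \cdot 10^{6}$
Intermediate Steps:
$B = -8$ ($B = 2 \left(-4\right) = -8$)
$m = - \frac{61}{38}$ ($m = \left(-122\right) \frac{1}{76} = - \frac{61}{38} \approx -1.6053$)
$c{\left(Y,N \right)} = \left(4 + Y\right) \left(N - 8 N Y\right)$ ($c{\left(Y,N \right)} = \left(Y + 4\right) \left(N + N Y \left(-8\right)\right) = \left(4 + Y\right) \left(N - 8 N Y\right)$)
$\left(m + c{\left(-11,2 \right)}\right)^{2} = \left(- \frac{61}{38} + 2 \left(4 - -341 - 8 \left(-11\right)^{2}\right)\right)^{2} = \left(- \frac{61}{38} + 2 \left(4 + 341 - 968\right)\right)^{2} = \left(- \frac{61}{38} + 2 \left(-623\right)\right)^{2} = \left(- \frac{61}{38} - 1246\right)^{2} = \left(- \frac{47409}{38}\right)^{2} = \frac{2247613281}{1444}$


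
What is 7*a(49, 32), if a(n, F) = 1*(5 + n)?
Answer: 378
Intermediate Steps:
a(n, F) = 5 + n
7*a(49, 32) = 7*(5 + 49) = 7*54 = 378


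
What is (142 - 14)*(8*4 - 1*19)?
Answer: 1664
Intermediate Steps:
(142 - 14)*(8*4 - 1*19) = 128*(32 - 19) = 128*13 = 1664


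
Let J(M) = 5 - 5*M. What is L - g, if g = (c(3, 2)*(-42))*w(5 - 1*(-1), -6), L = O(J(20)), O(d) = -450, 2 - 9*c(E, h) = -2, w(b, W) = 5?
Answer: -1070/3 ≈ -356.67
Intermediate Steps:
c(E, h) = 4/9 (c(E, h) = 2/9 - ⅑*(-2) = 2/9 + 2/9 = 4/9)
L = -450
g = -280/3 (g = ((4/9)*(-42))*5 = -56/3*5 = -280/3 ≈ -93.333)
L - g = -450 - 1*(-280/3) = -450 + 280/3 = -1070/3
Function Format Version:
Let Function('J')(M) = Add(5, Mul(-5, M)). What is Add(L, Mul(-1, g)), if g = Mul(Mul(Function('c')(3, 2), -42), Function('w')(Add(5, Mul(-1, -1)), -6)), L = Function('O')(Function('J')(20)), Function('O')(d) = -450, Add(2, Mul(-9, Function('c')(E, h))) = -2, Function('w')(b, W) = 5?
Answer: Rational(-1070, 3) ≈ -356.67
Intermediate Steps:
Function('c')(E, h) = Rational(4, 9) (Function('c')(E, h) = Add(Rational(2, 9), Mul(Rational(-1, 9), -2)) = Add(Rational(2, 9), Rational(2, 9)) = Rational(4, 9))
L = -450
g = Rational(-280, 3) (g = Mul(Mul(Rational(4, 9), -42), 5) = Mul(Rational(-56, 3), 5) = Rational(-280, 3) ≈ -93.333)
Add(L, Mul(-1, g)) = Add(-450, Mul(-1, Rational(-280, 3))) = Add(-450, Rational(280, 3)) = Rational(-1070, 3)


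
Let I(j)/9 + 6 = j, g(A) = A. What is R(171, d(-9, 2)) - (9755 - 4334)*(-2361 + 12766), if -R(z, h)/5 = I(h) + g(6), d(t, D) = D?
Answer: -56405355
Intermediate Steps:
I(j) = -54 + 9*j
R(z, h) = 240 - 45*h (R(z, h) = -5*((-54 + 9*h) + 6) = -5*(-48 + 9*h) = 240 - 45*h)
R(171, d(-9, 2)) - (9755 - 4334)*(-2361 + 12766) = (240 - 45*2) - (9755 - 4334)*(-2361 + 12766) = (240 - 90) - 5421*10405 = 150 - 1*56405505 = 150 - 56405505 = -56405355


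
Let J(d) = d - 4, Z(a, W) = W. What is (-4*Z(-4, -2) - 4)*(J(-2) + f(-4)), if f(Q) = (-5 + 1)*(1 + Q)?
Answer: 24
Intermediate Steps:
f(Q) = -4 - 4*Q (f(Q) = -4*(1 + Q) = -4 - 4*Q)
J(d) = -4 + d
(-4*Z(-4, -2) - 4)*(J(-2) + f(-4)) = (-4*(-2) - 4)*((-4 - 2) + (-4 - 4*(-4))) = (8 - 4)*(-6 + (-4 + 16)) = 4*(-6 + 12) = 4*6 = 24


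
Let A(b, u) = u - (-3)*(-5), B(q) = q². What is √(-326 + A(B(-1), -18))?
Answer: I*√359 ≈ 18.947*I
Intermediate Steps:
A(b, u) = -15 + u (A(b, u) = u - 1*15 = u - 15 = -15 + u)
√(-326 + A(B(-1), -18)) = √(-326 + (-15 - 18)) = √(-326 - 33) = √(-359) = I*√359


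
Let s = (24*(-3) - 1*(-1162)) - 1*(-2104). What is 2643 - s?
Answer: -551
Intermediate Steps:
s = 3194 (s = (-72 + 1162) + 2104 = 1090 + 2104 = 3194)
2643 - s = 2643 - 1*3194 = 2643 - 3194 = -551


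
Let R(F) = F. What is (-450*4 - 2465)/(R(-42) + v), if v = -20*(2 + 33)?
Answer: 4265/742 ≈ 5.7480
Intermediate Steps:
v = -700 (v = -20*35 = -700)
(-450*4 - 2465)/(R(-42) + v) = (-450*4 - 2465)/(-42 - 700) = (-1800 - 2465)/(-742) = -4265*(-1/742) = 4265/742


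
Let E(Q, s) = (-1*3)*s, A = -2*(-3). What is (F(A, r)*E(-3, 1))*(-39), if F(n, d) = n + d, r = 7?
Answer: 1521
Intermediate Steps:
A = 6
E(Q, s) = -3*s
F(n, d) = d + n
(F(A, r)*E(-3, 1))*(-39) = ((7 + 6)*(-3*1))*(-39) = (13*(-3))*(-39) = -39*(-39) = 1521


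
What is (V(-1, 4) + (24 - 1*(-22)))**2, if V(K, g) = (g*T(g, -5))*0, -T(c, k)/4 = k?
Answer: 2116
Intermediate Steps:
T(c, k) = -4*k
V(K, g) = 0 (V(K, g) = (g*(-4*(-5)))*0 = (g*20)*0 = (20*g)*0 = 0)
(V(-1, 4) + (24 - 1*(-22)))**2 = (0 + (24 - 1*(-22)))**2 = (0 + (24 + 22))**2 = (0 + 46)**2 = 46**2 = 2116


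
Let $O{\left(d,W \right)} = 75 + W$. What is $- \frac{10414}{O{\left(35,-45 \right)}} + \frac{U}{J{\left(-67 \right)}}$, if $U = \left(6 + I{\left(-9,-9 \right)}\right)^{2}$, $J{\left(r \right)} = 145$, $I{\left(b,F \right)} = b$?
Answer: $- \frac{150976}{435} \approx -347.07$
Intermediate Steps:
$U = 9$ ($U = \left(6 - 9\right)^{2} = \left(-3\right)^{2} = 9$)
$- \frac{10414}{O{\left(35,-45 \right)}} + \frac{U}{J{\left(-67 \right)}} = - \frac{10414}{75 - 45} + \frac{9}{145} = - \frac{10414}{30} + 9 \cdot \frac{1}{145} = \left(-10414\right) \frac{1}{30} + \frac{9}{145} = - \frac{5207}{15} + \frac{9}{145} = - \frac{150976}{435}$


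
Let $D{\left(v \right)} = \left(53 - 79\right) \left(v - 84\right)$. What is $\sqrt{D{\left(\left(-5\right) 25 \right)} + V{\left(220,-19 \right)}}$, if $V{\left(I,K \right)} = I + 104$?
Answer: $\sqrt{5758} \approx 75.881$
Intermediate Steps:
$V{\left(I,K \right)} = 104 + I$
$D{\left(v \right)} = 2184 - 26 v$ ($D{\left(v \right)} = - 26 \left(-84 + v\right) = 2184 - 26 v$)
$\sqrt{D{\left(\left(-5\right) 25 \right)} + V{\left(220,-19 \right)}} = \sqrt{\left(2184 - 26 \left(\left(-5\right) 25\right)\right) + \left(104 + 220\right)} = \sqrt{\left(2184 - -3250\right) + 324} = \sqrt{\left(2184 + 3250\right) + 324} = \sqrt{5434 + 324} = \sqrt{5758}$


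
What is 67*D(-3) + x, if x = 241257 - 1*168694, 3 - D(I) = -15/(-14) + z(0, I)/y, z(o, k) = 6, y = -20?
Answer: 2544931/35 ≈ 72712.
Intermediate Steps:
D(I) = 78/35 (D(I) = 3 - (-15/(-14) + 6/(-20)) = 3 - (-15*(-1/14) + 6*(-1/20)) = 3 - (15/14 - 3/10) = 3 - 1*27/35 = 3 - 27/35 = 78/35)
x = 72563 (x = 241257 - 168694 = 72563)
67*D(-3) + x = 67*(78/35) + 72563 = 5226/35 + 72563 = 2544931/35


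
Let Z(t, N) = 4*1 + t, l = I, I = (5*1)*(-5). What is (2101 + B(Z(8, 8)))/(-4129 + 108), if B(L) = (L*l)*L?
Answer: 1499/4021 ≈ 0.37279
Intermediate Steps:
I = -25 (I = 5*(-5) = -25)
l = -25
Z(t, N) = 4 + t
B(L) = -25*L² (B(L) = (L*(-25))*L = (-25*L)*L = -25*L²)
(2101 + B(Z(8, 8)))/(-4129 + 108) = (2101 - 25*(4 + 8)²)/(-4129 + 108) = (2101 - 25*12²)/(-4021) = (2101 - 25*144)*(-1/4021) = (2101 - 3600)*(-1/4021) = -1499*(-1/4021) = 1499/4021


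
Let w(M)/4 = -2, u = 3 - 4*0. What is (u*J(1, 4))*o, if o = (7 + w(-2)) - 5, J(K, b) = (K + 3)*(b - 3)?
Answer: -72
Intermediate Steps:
u = 3 (u = 3 + 0 = 3)
w(M) = -8 (w(M) = 4*(-2) = -8)
J(K, b) = (-3 + b)*(3 + K) (J(K, b) = (3 + K)*(-3 + b) = (-3 + b)*(3 + K))
o = -6 (o = (7 - 8) - 5 = -1 - 5 = -6)
(u*J(1, 4))*o = (3*(-9 - 3*1 + 3*4 + 1*4))*(-6) = (3*(-9 - 3 + 12 + 4))*(-6) = (3*4)*(-6) = 12*(-6) = -72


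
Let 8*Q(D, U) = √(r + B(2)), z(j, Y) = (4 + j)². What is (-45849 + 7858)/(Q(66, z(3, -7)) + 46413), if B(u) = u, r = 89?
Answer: -112849682112/137866660325 + 303928*√91/137866660325 ≈ -0.81852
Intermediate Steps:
Q(D, U) = √91/8 (Q(D, U) = √(89 + 2)/8 = √91/8)
(-45849 + 7858)/(Q(66, z(3, -7)) + 46413) = (-45849 + 7858)/(√91/8 + 46413) = -37991/(46413 + √91/8)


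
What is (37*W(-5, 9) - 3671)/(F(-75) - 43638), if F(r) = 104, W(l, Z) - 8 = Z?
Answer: 1521/21767 ≈ 0.069876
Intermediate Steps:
W(l, Z) = 8 + Z
(37*W(-5, 9) - 3671)/(F(-75) - 43638) = (37*(8 + 9) - 3671)/(104 - 43638) = (37*17 - 3671)/(-43534) = (629 - 3671)*(-1/43534) = -3042*(-1/43534) = 1521/21767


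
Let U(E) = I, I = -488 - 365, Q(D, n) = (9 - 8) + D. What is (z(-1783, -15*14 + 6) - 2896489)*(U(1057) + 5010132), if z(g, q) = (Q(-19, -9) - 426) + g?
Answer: -14520477185764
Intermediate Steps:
Q(D, n) = 1 + D
I = -853
U(E) = -853
z(g, q) = -444 + g (z(g, q) = ((1 - 19) - 426) + g = (-18 - 426) + g = -444 + g)
(z(-1783, -15*14 + 6) - 2896489)*(U(1057) + 5010132) = ((-444 - 1783) - 2896489)*(-853 + 5010132) = (-2227 - 2896489)*5009279 = -2898716*5009279 = -14520477185764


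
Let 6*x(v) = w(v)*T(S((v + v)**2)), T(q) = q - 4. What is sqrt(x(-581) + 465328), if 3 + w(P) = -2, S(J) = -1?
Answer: sqrt(16751958)/6 ≈ 682.15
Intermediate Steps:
T(q) = -4 + q
w(P) = -5 (w(P) = -3 - 2 = -5)
x(v) = 25/6 (x(v) = (-5*(-4 - 1))/6 = (-5*(-5))/6 = (1/6)*25 = 25/6)
sqrt(x(-581) + 465328) = sqrt(25/6 + 465328) = sqrt(2791993/6) = sqrt(16751958)/6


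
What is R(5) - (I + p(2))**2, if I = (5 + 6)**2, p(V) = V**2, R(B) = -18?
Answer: -15643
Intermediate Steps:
I = 121 (I = 11**2 = 121)
R(5) - (I + p(2))**2 = -18 - (121 + 2**2)**2 = -18 - (121 + 4)**2 = -18 - 1*125**2 = -18 - 1*15625 = -18 - 15625 = -15643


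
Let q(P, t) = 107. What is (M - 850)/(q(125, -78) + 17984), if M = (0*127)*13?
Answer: -850/18091 ≈ -0.046985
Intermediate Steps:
M = 0 (M = 0*13 = 0)
(M - 850)/(q(125, -78) + 17984) = (0 - 850)/(107 + 17984) = -850/18091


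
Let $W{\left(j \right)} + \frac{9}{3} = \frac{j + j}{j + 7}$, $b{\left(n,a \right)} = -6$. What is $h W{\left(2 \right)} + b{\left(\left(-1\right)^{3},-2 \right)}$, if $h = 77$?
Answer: $- \frac{1825}{9} \approx -202.78$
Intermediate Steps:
$W{\left(j \right)} = -3 + \frac{2 j}{7 + j}$ ($W{\left(j \right)} = -3 + \frac{j + j}{j + 7} = -3 + \frac{2 j}{7 + j}$)
$h W{\left(2 \right)} + b{\left(\left(-1\right)^{3},-2 \right)} = 77 \frac{-21 - 2}{7 + 2} - 6 = 77 \frac{-21 - 2}{9} - 6 = 77 \cdot \frac{1}{9} \left(-23\right) - 6 = 77 \left(- \frac{23}{9}\right) - 6 = - \frac{1771}{9} - 6 = - \frac{1825}{9}$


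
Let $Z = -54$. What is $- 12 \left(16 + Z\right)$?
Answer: $456$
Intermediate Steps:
$- 12 \left(16 + Z\right) = - 12 \left(16 - 54\right) = \left(-12\right) \left(-38\right) = 456$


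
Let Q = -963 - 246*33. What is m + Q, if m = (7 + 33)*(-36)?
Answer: -10521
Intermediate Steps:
Q = -9081 (Q = -963 - 1*8118 = -963 - 8118 = -9081)
m = -1440 (m = 40*(-36) = -1440)
m + Q = -1440 - 9081 = -10521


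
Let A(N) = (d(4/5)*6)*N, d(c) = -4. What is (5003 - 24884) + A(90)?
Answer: -22041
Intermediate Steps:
A(N) = -24*N (A(N) = (-4*6)*N = -24*N)
(5003 - 24884) + A(90) = (5003 - 24884) - 24*90 = -19881 - 2160 = -22041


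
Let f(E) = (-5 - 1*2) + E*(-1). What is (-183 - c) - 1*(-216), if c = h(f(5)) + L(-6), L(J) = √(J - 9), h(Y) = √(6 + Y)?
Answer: 33 - I*√6 - I*√15 ≈ 33.0 - 6.3225*I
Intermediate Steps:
f(E) = -7 - E (f(E) = (-5 - 2) - E = -7 - E)
L(J) = √(-9 + J)
c = I*√6 + I*√15 (c = √(6 + (-7 - 1*5)) + √(-9 - 6) = √(6 + (-7 - 5)) + √(-15) = √(6 - 12) + I*√15 = √(-6) + I*√15 = I*√6 + I*√15 ≈ 6.3225*I)
(-183 - c) - 1*(-216) = (-183 - I*(√6 + √15)) - 1*(-216) = (-183 - I*(√6 + √15)) + 216 = 33 - I*(√6 + √15)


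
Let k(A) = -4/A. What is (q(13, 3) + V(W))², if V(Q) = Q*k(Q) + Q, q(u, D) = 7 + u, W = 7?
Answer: 529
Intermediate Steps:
V(Q) = -4 + Q (V(Q) = Q*(-4/Q) + Q = -4 + Q)
(q(13, 3) + V(W))² = ((7 + 13) + (-4 + 7))² = (20 + 3)² = 23² = 529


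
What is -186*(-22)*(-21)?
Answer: -85932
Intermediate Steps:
-186*(-22)*(-21) = -31*(-132)*(-21) = 4092*(-21) = -85932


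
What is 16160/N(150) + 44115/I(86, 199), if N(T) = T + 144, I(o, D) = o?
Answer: 7179785/12642 ≈ 567.93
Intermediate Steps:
N(T) = 144 + T
16160/N(150) + 44115/I(86, 199) = 16160/(144 + 150) + 44115/86 = 16160/294 + 44115*(1/86) = 16160*(1/294) + 44115/86 = 8080/147 + 44115/86 = 7179785/12642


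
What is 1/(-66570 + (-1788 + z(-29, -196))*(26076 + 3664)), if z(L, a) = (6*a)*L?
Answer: 1/961011270 ≈ 1.0406e-9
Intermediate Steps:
z(L, a) = 6*L*a
1/(-66570 + (-1788 + z(-29, -196))*(26076 + 3664)) = 1/(-66570 + (-1788 + 6*(-29)*(-196))*(26076 + 3664)) = 1/(-66570 + (-1788 + 34104)*29740) = 1/(-66570 + 32316*29740) = 1/(-66570 + 961077840) = 1/961011270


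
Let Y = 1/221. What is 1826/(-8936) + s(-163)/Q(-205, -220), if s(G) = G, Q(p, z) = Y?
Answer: -160951677/4468 ≈ -36023.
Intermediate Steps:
Y = 1/221 ≈ 0.0045249
Q(p, z) = 1/221
1826/(-8936) + s(-163)/Q(-205, -220) = 1826/(-8936) - 163/1/221 = 1826*(-1/8936) - 163*221 = -913/4468 - 36023 = -160951677/4468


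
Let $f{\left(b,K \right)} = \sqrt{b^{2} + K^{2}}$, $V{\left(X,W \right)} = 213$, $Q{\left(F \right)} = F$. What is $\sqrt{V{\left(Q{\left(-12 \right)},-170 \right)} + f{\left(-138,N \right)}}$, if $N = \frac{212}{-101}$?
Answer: $\frac{\sqrt{2172813 + 202 \sqrt{48578197}}}{101} \approx 18.735$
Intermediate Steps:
$N = - \frac{212}{101}$ ($N = 212 \left(- \frac{1}{101}\right) = - \frac{212}{101} \approx -2.099$)
$f{\left(b,K \right)} = \sqrt{K^{2} + b^{2}}$
$\sqrt{V{\left(Q{\left(-12 \right)},-170 \right)} + f{\left(-138,N \right)}} = \sqrt{213 + \sqrt{\left(- \frac{212}{101}\right)^{2} + \left(-138\right)^{2}}} = \sqrt{213 + \sqrt{\frac{44944}{10201} + 19044}} = \sqrt{213 + \sqrt{\frac{194312788}{10201}}} = \sqrt{213 + \frac{2 \sqrt{48578197}}{101}}$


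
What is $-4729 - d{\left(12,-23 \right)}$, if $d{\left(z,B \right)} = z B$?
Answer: $-4453$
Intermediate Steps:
$d{\left(z,B \right)} = B z$
$-4729 - d{\left(12,-23 \right)} = -4729 - \left(-23\right) 12 = -4729 - -276 = -4729 + 276 = -4453$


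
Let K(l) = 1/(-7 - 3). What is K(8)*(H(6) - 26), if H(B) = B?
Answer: 2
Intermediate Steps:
K(l) = -⅒ (K(l) = 1/(-10) = -⅒)
K(8)*(H(6) - 26) = -(6 - 26)/10 = -⅒*(-20) = 2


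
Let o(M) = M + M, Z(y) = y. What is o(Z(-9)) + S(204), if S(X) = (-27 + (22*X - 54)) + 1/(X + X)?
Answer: 1790713/408 ≈ 4389.0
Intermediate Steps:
o(M) = 2*M
S(X) = -81 + 1/(2*X) + 22*X (S(X) = (-27 + (-54 + 22*X)) + 1/(2*X) = (-81 + 22*X) + 1/(2*X) = -81 + 1/(2*X) + 22*X)
o(Z(-9)) + S(204) = 2*(-9) + (-81 + (½)/204 + 22*204) = -18 + (-81 + (½)*(1/204) + 4488) = -18 + (-81 + 1/408 + 4488) = -18 + 1798057/408 = 1790713/408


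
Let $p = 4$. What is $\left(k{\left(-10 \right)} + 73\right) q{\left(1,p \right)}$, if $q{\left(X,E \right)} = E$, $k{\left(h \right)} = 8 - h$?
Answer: $364$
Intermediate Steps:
$\left(k{\left(-10 \right)} + 73\right) q{\left(1,p \right)} = \left(\left(8 - -10\right) + 73\right) 4 = \left(\left(8 + 10\right) + 73\right) 4 = \left(18 + 73\right) 4 = 91 \cdot 4 = 364$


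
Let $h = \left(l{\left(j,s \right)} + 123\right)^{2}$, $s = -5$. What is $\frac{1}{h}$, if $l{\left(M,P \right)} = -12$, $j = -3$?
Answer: $\frac{1}{12321} \approx 8.1162 \cdot 10^{-5}$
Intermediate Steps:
$h = 12321$ ($h = \left(-12 + 123\right)^{2} = 111^{2} = 12321$)
$\frac{1}{h} = \frac{1}{12321}$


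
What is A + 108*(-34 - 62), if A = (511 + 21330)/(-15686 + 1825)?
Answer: -143732689/13861 ≈ -10370.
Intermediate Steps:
A = -21841/13861 (A = 21841/(-13861) = 21841*(-1/13861) = -21841/13861 ≈ -1.5757)
A + 108*(-34 - 62) = -21841/13861 + 108*(-34 - 62) = -21841/13861 + 108*(-96) = -21841/13861 - 10368 = -143732689/13861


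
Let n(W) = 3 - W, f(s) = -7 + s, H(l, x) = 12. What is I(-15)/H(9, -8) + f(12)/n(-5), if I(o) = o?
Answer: -5/8 ≈ -0.62500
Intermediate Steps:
I(-15)/H(9, -8) + f(12)/n(-5) = -15/12 + (-7 + 12)/(3 - 1*(-5)) = -15*1/12 + 5/(3 + 5) = -5/4 + 5/8 = -5/8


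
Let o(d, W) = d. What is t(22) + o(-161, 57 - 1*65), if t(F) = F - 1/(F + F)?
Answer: -6117/44 ≈ -139.02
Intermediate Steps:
t(F) = F - 1/(2*F)
t(22) + o(-161, 57 - 1*65) = (22 - ½/22) - 161 = (22 - ½*1/22) - 161 = (22 - 1/44) - 161 = 967/44 - 161 = -6117/44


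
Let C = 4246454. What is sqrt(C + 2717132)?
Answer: 7*sqrt(142114) ≈ 2638.9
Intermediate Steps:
sqrt(C + 2717132) = sqrt(4246454 + 2717132) = sqrt(6963586) = 7*sqrt(142114)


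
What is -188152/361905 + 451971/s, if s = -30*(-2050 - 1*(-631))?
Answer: 3456909647/342362130 ≈ 10.097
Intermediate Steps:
s = 42570 (s = -30*(-2050 + 631) = -30*(-1419) = 42570)
-188152/361905 + 451971/s = -188152/361905 + 451971/42570 = -188152*1/361905 + 451971*(1/42570) = -188152/361905 + 50219/4730 = 3456909647/342362130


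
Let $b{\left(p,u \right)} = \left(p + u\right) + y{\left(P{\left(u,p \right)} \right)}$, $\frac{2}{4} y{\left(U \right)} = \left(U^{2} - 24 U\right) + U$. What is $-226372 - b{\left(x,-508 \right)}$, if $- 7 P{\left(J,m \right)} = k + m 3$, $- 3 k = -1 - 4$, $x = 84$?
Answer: $- \frac{101536436}{441} \approx -2.3024 \cdot 10^{5}$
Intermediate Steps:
$k = \frac{5}{3}$ ($k = - \frac{-1 - 4}{3} = \left(- \frac{1}{3}\right) \left(-5\right) = \frac{5}{3} \approx 1.6667$)
$P{\left(J,m \right)} = - \frac{5}{21} - \frac{3 m}{7}$ ($P{\left(J,m \right)} = - \frac{\frac{5}{3} + m 3}{7} = - \frac{\frac{5}{3} + 3 m}{7} = - \frac{5}{21} - \frac{3 m}{7}$)
$y{\left(U \right)} = - 46 U + 2 U^{2}$ ($y{\left(U \right)} = 2 \left(\left(U^{2} - 24 U\right) + U\right) = 2 \left(U^{2} - 23 U\right) = - 46 U + 2 U^{2}$)
$b{\left(p,u \right)} = p + u + 2 \left(- \frac{488}{21} - \frac{3 p}{7}\right) \left(- \frac{5}{21} - \frac{3 p}{7}\right)$ ($b{\left(p,u \right)} = \left(p + u\right) + 2 \left(- \frac{5}{21} - \frac{3 p}{7}\right) \left(-23 - \left(\frac{5}{21} + \frac{3 p}{7}\right)\right) = \left(p + u\right) + 2 \left(- \frac{5}{21} - \frac{3 p}{7}\right) \left(- \frac{488}{21} - \frac{3 p}{7}\right) = \left(p + u\right) + 2 \left(- \frac{488}{21} - \frac{3 p}{7}\right) \left(- \frac{5}{21} - \frac{3 p}{7}\right) = p + u + 2 \left(- \frac{488}{21} - \frac{3 p}{7}\right) \left(- \frac{5}{21} - \frac{3 p}{7}\right)$)
$-226372 - b{\left(x,-508 \right)} = -226372 - \left(\frac{4880}{441} - 508 + \frac{18 \cdot 84^{2}}{49} + \frac{1035}{49} \cdot 84\right) = -226372 - \left(\frac{4880}{441} - 508 + \frac{18}{49} \cdot 7056 + \frac{12420}{7}\right) = -226372 - \left(\frac{4880}{441} - 508 + 2592 + \frac{12420}{7}\right) = -226372 - \frac{1706384}{441} = - \frac{101536436}{441}$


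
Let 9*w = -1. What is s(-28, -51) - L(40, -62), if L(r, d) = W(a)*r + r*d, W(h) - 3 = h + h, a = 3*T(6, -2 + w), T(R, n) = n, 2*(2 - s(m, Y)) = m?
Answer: 8648/3 ≈ 2882.7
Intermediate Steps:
w = -1/9 (w = (1/9)*(-1) = -1/9 ≈ -0.11111)
s(m, Y) = 2 - m/2
a = -19/3 (a = 3*(-2 - 1/9) = 3*(-19/9) = -19/3 ≈ -6.3333)
W(h) = 3 + 2*h (W(h) = 3 + (h + h) = 3 + 2*h)
L(r, d) = -29*r/3 + d*r (L(r, d) = (3 + 2*(-19/3))*r + r*d = (3 - 38/3)*r + d*r = -29*r/3 + d*r)
s(-28, -51) - L(40, -62) = (2 - 1/2*(-28)) - 40*(-29 + 3*(-62))/3 = (2 + 14) - 40*(-29 - 186)/3 = 16 - 40*(-215)/3 = 16 - 1*(-8600/3) = 16 + 8600/3 = 8648/3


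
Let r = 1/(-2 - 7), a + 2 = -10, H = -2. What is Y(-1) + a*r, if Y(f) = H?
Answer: -⅔ ≈ -0.66667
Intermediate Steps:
a = -12 (a = -2 - 10 = -12)
r = -⅑ (r = 1/(-9) = -⅑ ≈ -0.11111)
Y(f) = -2
Y(-1) + a*r = -2 - 12*(-⅑) = -2 + 4/3 = -⅔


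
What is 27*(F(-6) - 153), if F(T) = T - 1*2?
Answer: -4347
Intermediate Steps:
F(T) = -2 + T (F(T) = T - 2 = -2 + T)
27*(F(-6) - 153) = 27*((-2 - 6) - 153) = 27*(-8 - 153) = 27*(-161) = -4347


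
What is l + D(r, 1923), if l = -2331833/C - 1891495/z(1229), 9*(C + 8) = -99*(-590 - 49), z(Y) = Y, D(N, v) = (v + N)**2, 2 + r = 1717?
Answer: 16312360110492/1232687 ≈ 1.3233e+7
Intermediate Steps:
r = 1715 (r = -2 + 1717 = 1715)
D(N, v) = (N + v)**2
C = 7021 (C = -8 + (-99*(-590 - 49))/9 = -8 + (-99*(-639))/9 = -8 + (1/9)*63261 = -8 + 7029 = 7021)
l = -2306572736/1232687 (l = -2331833/7021 - 1891495/1229 = -2331833*1/7021 - 1891495*1/1229 = -333119/1003 - 1891495/1229 = -2306572736/1232687 ≈ -1871.2)
l + D(r, 1923) = -2306572736/1232687 + (1715 + 1923)**2 = -2306572736/1232687 + 3638**2 = -2306572736/1232687 + 13235044 = 16312360110492/1232687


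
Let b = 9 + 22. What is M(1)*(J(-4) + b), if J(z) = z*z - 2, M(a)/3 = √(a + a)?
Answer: 135*√2 ≈ 190.92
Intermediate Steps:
b = 31
M(a) = 3*√2*√a (M(a) = 3*√(a + a) = 3*√(2*a) = 3*(√2*√a) = 3*√2*√a)
J(z) = -2 + z² (J(z) = z² - 2 = -2 + z²)
M(1)*(J(-4) + b) = (3*√2*√1)*((-2 + (-4)²) + 31) = (3*√2*1)*((-2 + 16) + 31) = (3*√2)*(14 + 31) = (3*√2)*45 = 135*√2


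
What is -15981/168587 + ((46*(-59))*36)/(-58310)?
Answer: 7769886069/4915153985 ≈ 1.5808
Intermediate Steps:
-15981/168587 + ((46*(-59))*36)/(-58310) = -15981*1/168587 - 2714*36*(-1/58310) = -15981/168587 - 97704*(-1/58310) = -15981/168587 + 48852/29155 = 7769886069/4915153985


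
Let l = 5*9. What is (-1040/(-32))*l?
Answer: 2925/2 ≈ 1462.5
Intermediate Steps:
l = 45
(-1040/(-32))*l = -1040/(-32)*45 = -1040*(-1)/32*45 = -40*(-13/16)*45 = (65/2)*45 = 2925/2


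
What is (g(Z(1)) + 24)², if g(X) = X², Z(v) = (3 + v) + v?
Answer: 2401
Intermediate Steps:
Z(v) = 3 + 2*v
(g(Z(1)) + 24)² = ((3 + 2*1)² + 24)² = ((3 + 2)² + 24)² = (5² + 24)² = (25 + 24)² = 49² = 2401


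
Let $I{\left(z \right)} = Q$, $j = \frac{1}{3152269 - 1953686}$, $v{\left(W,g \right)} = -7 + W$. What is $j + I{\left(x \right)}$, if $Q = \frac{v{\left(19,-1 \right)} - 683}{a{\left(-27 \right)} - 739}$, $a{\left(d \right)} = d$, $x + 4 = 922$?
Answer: $\frac{804249959}{918114578} \approx 0.87598$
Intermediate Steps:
$x = 918$ ($x = -4 + 922 = 918$)
$j = \frac{1}{1198583} \approx 8.3432 \cdot 10^{-7}$
$Q = \frac{671}{766}$ ($Q = \frac{\left(-7 + 19\right) - 683}{-27 - 739} = \frac{12 - 683}{-766} = \left(-671\right) \left(- \frac{1}{766}\right) = \frac{671}{766} \approx 0.87598$)
$I{\left(z \right)} = \frac{671}{766}$
$j + I{\left(x \right)} = \frac{1}{1198583} + \frac{671}{766} = \frac{804249959}{918114578}$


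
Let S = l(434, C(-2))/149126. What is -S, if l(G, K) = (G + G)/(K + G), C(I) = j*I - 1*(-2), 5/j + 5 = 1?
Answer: -868/65391751 ≈ -1.3274e-5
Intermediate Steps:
j = -5/4 (j = 5/(-5 + 1) = 5/(-4) = 5*(-¼) = -5/4 ≈ -1.2500)
C(I) = 2 - 5*I/4 (C(I) = -5*I/4 - 1*(-2) = -5*I/4 + 2 = 2 - 5*I/4)
l(G, K) = 2*G/(G + K) (l(G, K) = (2*G)/(G + K) = 2*G/(G + K))
S = 868/65391751 (S = (2*434/(434 + (2 - 5/4*(-2))))/149126 = (2*434/(434 + (2 + 5/2)))*(1/149126) = (2*434/(434 + 9/2))*(1/149126) = (2*434/(877/2))*(1/149126) = (2*434*(2/877))*(1/149126) = (1736/877)*(1/149126) = 868/65391751 ≈ 1.3274e-5)
-S = -1*868/65391751 = -868/65391751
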